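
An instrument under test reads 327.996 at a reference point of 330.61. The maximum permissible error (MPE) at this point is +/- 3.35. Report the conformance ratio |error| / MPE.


e = indication - reference = 327.996 - 330.61 = -2.6140
|e| = 2.6140
ratio = |e| / MPE = 2.6140 / 3.35
ratio = 0.7803

0.7803


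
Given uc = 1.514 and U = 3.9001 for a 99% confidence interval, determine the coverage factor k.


k = U / uc
k = 3.9001 / 1.514
k = 2.576

2.576


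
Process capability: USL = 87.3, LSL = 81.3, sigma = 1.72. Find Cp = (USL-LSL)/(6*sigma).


Cp = (USL - LSL) / (6 * sigma)
= (87.3 - 81.3) / (6 * 1.72)
= 6.0000 / 10.3200
= 0.5814

0.5814


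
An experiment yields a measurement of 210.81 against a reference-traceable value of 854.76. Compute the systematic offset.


Systematic error = measured - true
= 210.81 - 854.76
= -643.9500

-643.9500


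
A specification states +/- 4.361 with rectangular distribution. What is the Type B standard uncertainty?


u_B = half_width / sqrt(3)
u_B = 4.361 / 1.7320508
u_B = 2.5178

2.5178


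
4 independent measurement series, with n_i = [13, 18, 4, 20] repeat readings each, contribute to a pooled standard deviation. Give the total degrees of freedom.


nu = sum_i (n_i - 1)
nu = ((13 - 1) + (18 - 1) + (4 - 1) + (20 - 1))
nu = 12 + 17 + 3 + 19
nu = 51

51


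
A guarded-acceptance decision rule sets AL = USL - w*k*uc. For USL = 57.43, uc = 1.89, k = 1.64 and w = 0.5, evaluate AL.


U = k * uc = 1.64 * 1.89 = 3.0996
guard band g = w * U = 0.5 * 3.0996 = 1.5498
AL = USL - g = 57.43 - 1.5498
AL = 55.8802

55.8802


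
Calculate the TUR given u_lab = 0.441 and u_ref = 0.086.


TUR = u_lab / u_ref
= 0.441 / 0.086
= 5.1279

5.1279


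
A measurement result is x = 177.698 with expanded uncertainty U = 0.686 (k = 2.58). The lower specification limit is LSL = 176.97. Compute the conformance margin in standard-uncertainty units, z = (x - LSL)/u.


u = U / k = 0.686 / 2.58 = 0.26589147
margin = |LSL - x| = |176.97 - 177.698| = 0.728
z = margin / u = 0.728 / 0.26589147
z = 2.7380

2.7380


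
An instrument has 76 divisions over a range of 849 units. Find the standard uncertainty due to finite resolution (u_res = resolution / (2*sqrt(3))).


resolution = range / divisions
resolution = 849 / 76 = 11.171053
u_res = resolution / (2*sqrt(3))
u_res = 11.171053 / 3.4641016
u_res = 3.2248

3.2248


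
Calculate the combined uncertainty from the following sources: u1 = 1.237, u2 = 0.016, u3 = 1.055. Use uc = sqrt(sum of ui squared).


uc = sqrt(1.237^2 + 0.016^2 + 1.055^2)
uc = sqrt(2.64345)
uc = 1.6259

1.6259


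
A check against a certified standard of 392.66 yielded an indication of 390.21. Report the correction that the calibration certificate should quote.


Correction = standard - reading
= 392.66 - 390.21
= 2.4500

2.4500


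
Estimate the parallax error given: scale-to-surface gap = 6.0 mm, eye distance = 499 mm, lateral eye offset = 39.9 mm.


error = h * offset / d
= 6.0 * 39.9 / 499
= 0.4798

0.4798


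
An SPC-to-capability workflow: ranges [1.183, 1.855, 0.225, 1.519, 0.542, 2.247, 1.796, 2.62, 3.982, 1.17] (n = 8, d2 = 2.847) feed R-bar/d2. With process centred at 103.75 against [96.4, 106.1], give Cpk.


R_bar = (1.183 + 1.855 + 0.225 + 1.519 + 0.542 + 2.247 + 1.796 + 2.62 + 3.982 + 1.17) / 10 = 1.7139
sigma = R_bar / d2 = 1.7139 / 2.847 = 0.60200211
Cp = (USL - LSL)/(6*sigma) = (106.1 - 96.4)/(6*0.60200211) = 2.6855
Cpu = (106.1 - 103.75)/(3*0.60200211) = 1.3012
Cpl = (103.75 - 96.4)/(3*0.60200211) = 4.0698
Cpk = min(Cpu, Cpl) = 1.3012

1.3012


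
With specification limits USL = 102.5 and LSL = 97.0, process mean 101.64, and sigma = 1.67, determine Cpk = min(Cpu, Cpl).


Cpu = (USL - mean) / (3*sigma) = (102.5 - 101.64) / (3*1.67) = 0.1717
Cpl = (mean - LSL) / (3*sigma) = (101.64 - 97.0) / (3*1.67) = 0.9261
Cpk = min(Cpu, Cpl) = 0.1717

0.1717


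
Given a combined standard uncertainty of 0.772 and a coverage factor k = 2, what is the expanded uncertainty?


U = k * uc
U = 2 * 0.772
U = 1.5440

1.5440


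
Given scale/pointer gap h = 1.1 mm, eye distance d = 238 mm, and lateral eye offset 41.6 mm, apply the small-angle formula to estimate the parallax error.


error = h * offset / d
= 1.1 * 41.6 / 238
= 0.1923

0.1923


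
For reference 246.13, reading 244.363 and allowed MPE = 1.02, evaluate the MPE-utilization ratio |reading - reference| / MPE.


e = indication - reference = 244.363 - 246.13 = -1.7670
|e| = 1.7670
ratio = |e| / MPE = 1.7670 / 1.02
ratio = 1.7324

1.7324


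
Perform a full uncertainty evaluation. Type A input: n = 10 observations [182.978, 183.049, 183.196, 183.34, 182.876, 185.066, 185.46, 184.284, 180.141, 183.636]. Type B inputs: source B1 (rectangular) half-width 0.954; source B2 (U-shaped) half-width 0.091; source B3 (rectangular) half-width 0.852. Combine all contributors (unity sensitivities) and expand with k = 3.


mean = (182.978 + 183.049 + 183.196 + 183.34 + 182.876 + 185.066 + 185.46 + 184.284 + 180.141 + 183.636) / 10 = 183.4026
s = sqrt(sum((x - mean)^2)/(n-1)) = 1.4567238
u_A = s / sqrt(n) = 1.4567238 / sqrt(10) = 0.46065651
u_B1 = 0.954 / sqrt(3) = 0.55079216
u_B2 = 0.091 / sqrt(2) = 0.064346717
u_B3 = 0.852 / sqrt(3) = 0.49190243
uc = sqrt(0.46065651^2 + 0.55079216^2 + 0.064346717^2 + 0.49190243^2) = 0.87274562
U = k * uc = 3 * 0.87274562
U = 2.6182

2.6182


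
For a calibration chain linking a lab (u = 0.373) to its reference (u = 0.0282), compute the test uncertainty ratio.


TUR = u_lab / u_ref
= 0.373 / 0.0282
= 13.2270

13.2270


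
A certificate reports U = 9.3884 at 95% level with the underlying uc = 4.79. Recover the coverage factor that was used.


k = U / uc
k = 9.3884 / 4.79
k = 1.96

1.96


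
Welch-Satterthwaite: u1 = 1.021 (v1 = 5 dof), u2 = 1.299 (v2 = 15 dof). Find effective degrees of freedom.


uc = sqrt(u1^2 + u2^2) = sqrt(1.021^2 + 1.299^2) = 1.6522234
v_eff = uc^4 / (u1^4/v1 + u2^4/v2)
= 1.6522234^4 / (1.021^4/5 + 1.299^4/15)
= 7.4520382 / 0.40715812
v_eff = 18.3026

18.3026


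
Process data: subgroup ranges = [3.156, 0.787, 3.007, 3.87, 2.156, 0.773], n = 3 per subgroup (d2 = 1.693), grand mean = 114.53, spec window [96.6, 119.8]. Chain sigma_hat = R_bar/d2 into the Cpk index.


R_bar = (3.156 + 0.787 + 3.007 + 3.87 + 2.156 + 0.773) / 6 = 2.2915
sigma = R_bar / d2 = 2.2915 / 1.693 = 1.3535145
Cp = (USL - LSL)/(6*sigma) = (119.8 - 96.6)/(6*1.3535145) = 2.8568
Cpu = (119.8 - 114.53)/(3*1.3535145) = 1.2979
Cpl = (114.53 - 96.6)/(3*1.3535145) = 4.4157
Cpk = min(Cpu, Cpl) = 1.2979

1.2979


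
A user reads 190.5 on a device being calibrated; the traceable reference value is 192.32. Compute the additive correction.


Correction = standard - reading
= 192.32 - 190.5
= 1.8200

1.8200


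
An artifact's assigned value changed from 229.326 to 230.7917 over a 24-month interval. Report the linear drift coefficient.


rate = (v2 - v1) / months
= (230.7917 - 229.326) / 24
= 1.4657 / 24
= 0.0611

0.0611


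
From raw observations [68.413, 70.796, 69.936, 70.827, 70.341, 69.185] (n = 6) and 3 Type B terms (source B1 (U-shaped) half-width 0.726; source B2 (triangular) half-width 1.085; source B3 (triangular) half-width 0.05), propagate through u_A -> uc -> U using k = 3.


mean = (68.413 + 70.796 + 69.936 + 70.827 + 70.341 + 69.185) / 6 = 69.91633333
s = sqrt(sum((x - mean)^2)/(n-1)) = 0.95694465
u_A = s / sqrt(n) = 0.95694465 / sqrt(6) = 0.39067102
u_B1 = 0.726 / sqrt(2) = 0.51335952
u_B2 = 1.085 / sqrt(6) = 0.4429494
u_B3 = 0.05 / sqrt(6) = 0.020412415
uc = sqrt(0.39067102^2 + 0.51335952^2 + 0.4429494^2 + 0.020412415^2) = 0.78280437
U = k * uc = 3 * 0.78280437
U = 2.3484

2.3484


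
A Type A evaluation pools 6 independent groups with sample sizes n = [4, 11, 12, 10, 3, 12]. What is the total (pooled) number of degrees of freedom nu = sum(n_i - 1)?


nu = sum_i (n_i - 1)
nu = ((4 - 1) + (11 - 1) + (12 - 1) + (10 - 1) + (3 - 1) + (12 - 1))
nu = 3 + 10 + 11 + 9 + 2 + 11
nu = 46

46


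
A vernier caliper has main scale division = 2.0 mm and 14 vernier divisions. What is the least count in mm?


LC = MSD / n_div
= 2.0 / 14
= 0.1429

0.1429


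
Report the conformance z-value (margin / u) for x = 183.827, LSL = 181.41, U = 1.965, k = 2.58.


u = U / k = 1.965 / 2.58 = 0.76162791
margin = |LSL - x| = |181.41 - 183.827| = 2.417
z = margin / u = 2.417 / 0.76162791
z = 3.1735

3.1735


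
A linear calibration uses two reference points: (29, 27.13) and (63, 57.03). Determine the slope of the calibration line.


slope = (y2 - y1) / (x2 - x1)
= (57.03 - 27.13) / (63 - 29)
= 29.9000 / 34
= 0.8794

0.8794


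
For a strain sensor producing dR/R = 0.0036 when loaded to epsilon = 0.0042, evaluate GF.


GF = (dR/R) / epsilon
= 0.0036 / 0.0042
= 0.8571

0.8571


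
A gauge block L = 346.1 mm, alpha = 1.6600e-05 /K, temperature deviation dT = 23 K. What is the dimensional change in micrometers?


dL = L * alpha * dT
= 346.1 * 1.6600e-05 * 23
= 0.1321410 mm
dL_um = 0.1321410 * 1000 = 132.1410 um

132.1410


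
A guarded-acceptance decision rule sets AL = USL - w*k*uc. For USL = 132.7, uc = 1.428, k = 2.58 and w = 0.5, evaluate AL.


U = k * uc = 2.58 * 1.428 = 3.68424
guard band g = w * U = 0.5 * 3.68424 = 1.84212
AL = USL - g = 132.7 - 1.84212
AL = 130.8579

130.8579


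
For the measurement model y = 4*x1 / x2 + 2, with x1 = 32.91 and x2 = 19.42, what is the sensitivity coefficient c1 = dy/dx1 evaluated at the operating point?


y = 4*x1 / x2 + 2
dy/dx1 = 4/x2
Evaluate at x2 = 19.42: c1 = 4 / 19.42
c1 = 0.2060

0.2060


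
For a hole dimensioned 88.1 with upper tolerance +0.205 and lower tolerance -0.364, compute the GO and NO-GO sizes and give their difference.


GO = nominal - lower_tol (smallest hole = maximum material condition)
GO = 88.1 - 0.364 = 87.736
NO-GO = nominal + upper_tol (largest hole = least material condition)
NO-GO = 88.1 + 0.205 = 88.305
spread = NO-GO - GO = 88.305 - 87.736 = 0.5690

0.5690


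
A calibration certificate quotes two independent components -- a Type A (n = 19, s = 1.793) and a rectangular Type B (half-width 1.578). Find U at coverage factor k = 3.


u_A = s / sqrt(n) = 1.793 / sqrt(19) = 0.41134241
u_B = half_width / sqrt(3) = 1.578 / sqrt(3) = 0.91105872
uc = sqrt(u_A^2 + u_B^2) = sqrt(0.41134241^2 + 0.91105872^2) = 0.99961521
U = k * uc = 3 * 0.99961521
U = 2.9988

2.9988


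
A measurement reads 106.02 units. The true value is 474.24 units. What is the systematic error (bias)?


Systematic error = measured - true
= 106.02 - 474.24
= -368.2200

-368.2200


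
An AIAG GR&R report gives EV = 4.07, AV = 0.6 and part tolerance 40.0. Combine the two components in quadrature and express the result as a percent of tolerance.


GRR = sqrt(EV^2 + AV^2) = sqrt(4.07^2 + 0.6^2) = 4.1139883
%GRR = GRR / tol * 100 = 4.1139883 / 40.0 * 100
%GRR = 10.2850

10.2850


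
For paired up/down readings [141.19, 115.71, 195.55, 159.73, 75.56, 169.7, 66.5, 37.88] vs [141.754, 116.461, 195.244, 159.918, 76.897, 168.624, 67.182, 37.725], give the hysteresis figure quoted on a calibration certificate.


|141.19 - 141.754| = 0.5640
|115.71 - 116.461| = 0.7510
|195.55 - 195.244| = 0.3060
|159.73 - 159.918| = 0.1880
|75.56 - 76.897| = 1.3370
|169.7 - 168.624| = 1.0760
|66.5 - 67.182| = 0.6820
|37.88 - 37.725| = 0.1550
hysteresis = max(diffs) = 1.3370

1.3370


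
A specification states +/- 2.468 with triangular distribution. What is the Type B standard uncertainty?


u_B = half_width / sqrt(6)
u_B = 2.468 / 2.4494897
u_B = 1.0076

1.0076


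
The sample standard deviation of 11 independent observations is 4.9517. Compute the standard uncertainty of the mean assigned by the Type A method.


u_A = s / sqrt(n)
u_A = 4.9517 / sqrt(11)
u_A = 4.9517 / 3.3166248
u_A = 1.4930

1.4930


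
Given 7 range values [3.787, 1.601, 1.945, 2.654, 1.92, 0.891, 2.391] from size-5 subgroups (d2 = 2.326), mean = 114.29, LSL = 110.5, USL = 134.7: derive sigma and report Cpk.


R_bar = (3.787 + 1.601 + 1.945 + 2.654 + 1.92 + 0.891 + 2.391) / 7 = 2.1698571
sigma = R_bar / d2 = 2.1698571 / 2.326 = 0.93287064
Cp = (USL - LSL)/(6*sigma) = (134.7 - 110.5)/(6*0.93287064) = 4.3236
Cpu = (134.7 - 114.29)/(3*0.93287064) = 7.2929
Cpl = (114.29 - 110.5)/(3*0.93287064) = 1.3542
Cpk = min(Cpu, Cpl) = 1.3542

1.3542


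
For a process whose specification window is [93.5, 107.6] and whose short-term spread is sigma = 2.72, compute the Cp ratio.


Cp = (USL - LSL) / (6 * sigma)
= (107.6 - 93.5) / (6 * 2.72)
= 14.1000 / 16.3200
= 0.8640

0.8640


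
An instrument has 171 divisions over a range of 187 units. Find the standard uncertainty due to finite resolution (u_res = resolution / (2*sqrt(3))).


resolution = range / divisions
resolution = 187 / 171 = 1.0935673
u_res = resolution / (2*sqrt(3))
u_res = 1.0935673 / 3.4641016
u_res = 0.3157

0.3157


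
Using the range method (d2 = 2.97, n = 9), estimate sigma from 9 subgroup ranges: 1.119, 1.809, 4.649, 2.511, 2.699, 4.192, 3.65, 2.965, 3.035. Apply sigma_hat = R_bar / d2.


R_bar = (1.119 + 1.809 + 4.649 + 2.511 + 2.699 + 4.192 + 3.65 + 2.965 + 3.035) / 9
R_bar = 26.629 / 9 = 2.9587778
sigma_hat = R_bar / d2 = 2.9587778 / 2.97 = 0.9962

0.9962


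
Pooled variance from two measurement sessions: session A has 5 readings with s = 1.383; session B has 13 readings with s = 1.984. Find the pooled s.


s_p = sqrt(((n1-1)*s1^2 + (n2-1)*s2^2) / (n1+n2-2))
numerator = (5-1)*1.383^2 + (13-1)*1.984^2 = 7.650756 + 47.235072 = 54.885828
denominator = 5 + 13 - 2 = 16
s_p^2 = 54.885828 / 16 = 3.4303642
s_p = sqrt(3.4303642) = 1.8521

1.8521


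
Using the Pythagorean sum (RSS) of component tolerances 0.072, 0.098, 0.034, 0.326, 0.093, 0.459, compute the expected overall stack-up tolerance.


RSS = sqrt(0.072^2 + 0.098^2 + 0.034^2 + 0.326^2 + 0.093^2 + 0.459^2)
= sqrt(0.34155)
= 0.5844

0.5844


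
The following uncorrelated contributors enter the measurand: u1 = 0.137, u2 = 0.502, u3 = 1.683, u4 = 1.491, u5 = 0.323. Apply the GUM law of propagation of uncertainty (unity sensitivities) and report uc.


uc = sqrt(0.137^2 + 0.502^2 + 1.683^2 + 1.491^2 + 0.323^2)
uc = sqrt(5.430672)
uc = 2.3304

2.3304


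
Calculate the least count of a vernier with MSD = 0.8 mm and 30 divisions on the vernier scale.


LC = MSD / n_div
= 0.8 / 30
= 0.0267

0.0267


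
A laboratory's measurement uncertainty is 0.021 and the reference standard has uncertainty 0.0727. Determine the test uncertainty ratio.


TUR = u_lab / u_ref
= 0.021 / 0.0727
= 0.2889

0.2889


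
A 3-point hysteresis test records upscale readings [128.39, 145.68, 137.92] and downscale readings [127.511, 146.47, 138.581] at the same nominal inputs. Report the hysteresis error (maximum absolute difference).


|128.39 - 127.511| = 0.8790
|145.68 - 146.47| = 0.7900
|137.92 - 138.581| = 0.6610
hysteresis = max(diffs) = 0.8790

0.8790


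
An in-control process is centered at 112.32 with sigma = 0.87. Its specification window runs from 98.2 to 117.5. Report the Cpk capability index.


Cpu = (USL - mean) / (3*sigma) = (117.5 - 112.32) / (3*0.87) = 1.9847
Cpl = (mean - LSL) / (3*sigma) = (112.32 - 98.2) / (3*0.87) = 5.4100
Cpk = min(Cpu, Cpl) = 1.9847

1.9847


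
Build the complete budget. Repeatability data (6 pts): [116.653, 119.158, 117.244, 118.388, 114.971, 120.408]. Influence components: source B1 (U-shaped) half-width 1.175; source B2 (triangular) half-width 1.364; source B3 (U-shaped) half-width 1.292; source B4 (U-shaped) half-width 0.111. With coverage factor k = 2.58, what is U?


mean = (116.653 + 119.158 + 117.244 + 118.388 + 114.971 + 120.408) / 6 = 117.8036667
s = sqrt(sum((x - mean)^2)/(n-1)) = 1.9297397
u_A = s / sqrt(n) = 1.9297397 / sqrt(6) = 0.78781293
u_B1 = 1.175 / sqrt(2) = 0.83085047
u_B2 = 1.364 / sqrt(6) = 0.55685067
u_B3 = 1.292 / sqrt(2) = 0.91358196
u_B4 = 0.111 / sqrt(2) = 0.078488853
uc = sqrt(0.78781293^2 + 0.83085047^2 + 0.55685067^2 + 0.91358196^2 + 0.078488853^2) = 1.5690242
U = k * uc = 2.58 * 1.5690242
U = 4.0481

4.0481


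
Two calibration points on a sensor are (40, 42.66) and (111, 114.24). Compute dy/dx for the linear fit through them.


slope = (y2 - y1) / (x2 - x1)
= (114.24 - 42.66) / (111 - 40)
= 71.5800 / 71
= 1.0082

1.0082


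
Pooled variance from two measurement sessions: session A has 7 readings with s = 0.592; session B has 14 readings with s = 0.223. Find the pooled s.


s_p = sqrt(((n1-1)*s1^2 + (n2-1)*s2^2) / (n1+n2-2))
numerator = (7-1)*0.592^2 + (14-1)*0.223^2 = 2.102784 + 0.646477 = 2.749261
denominator = 7 + 14 - 2 = 19
s_p^2 = 2.749261 / 19 = 0.14469795
s_p = sqrt(0.14469795) = 0.3804

0.3804


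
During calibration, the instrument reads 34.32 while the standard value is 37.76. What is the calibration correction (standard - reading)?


Correction = standard - reading
= 37.76 - 34.32
= 3.4400

3.4400


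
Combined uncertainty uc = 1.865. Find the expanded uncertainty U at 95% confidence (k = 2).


U = k * uc
U = 2 * 1.865
U = 3.7300

3.7300


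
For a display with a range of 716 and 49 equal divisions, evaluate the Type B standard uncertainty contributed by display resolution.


resolution = range / divisions
resolution = 716 / 49 = 14.612245
u_res = resolution / (2*sqrt(3))
u_res = 14.612245 / 3.4641016
u_res = 4.2182

4.2182


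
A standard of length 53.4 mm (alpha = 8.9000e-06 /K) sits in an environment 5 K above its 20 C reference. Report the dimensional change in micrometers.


dL = L * alpha * dT
= 53.4 * 8.9000e-06 * 5
= 0.0023763 mm
dL_um = 0.0023763 * 1000 = 2.3763 um

2.3763


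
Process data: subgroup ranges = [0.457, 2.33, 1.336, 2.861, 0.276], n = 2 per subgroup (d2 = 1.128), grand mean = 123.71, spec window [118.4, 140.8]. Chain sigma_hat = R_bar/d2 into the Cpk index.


R_bar = (0.457 + 2.33 + 1.336 + 2.861 + 0.276) / 5 = 1.452
sigma = R_bar / d2 = 1.452 / 1.128 = 1.287234
Cp = (USL - LSL)/(6*sigma) = (140.8 - 118.4)/(6*1.287234) = 2.9003
Cpu = (140.8 - 123.71)/(3*1.287234) = 4.4255
Cpl = (123.71 - 118.4)/(3*1.287234) = 1.3750
Cpk = min(Cpu, Cpl) = 1.3750

1.3750


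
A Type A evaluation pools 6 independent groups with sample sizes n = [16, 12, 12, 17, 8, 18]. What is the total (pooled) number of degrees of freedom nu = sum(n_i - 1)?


nu = sum_i (n_i - 1)
nu = ((16 - 1) + (12 - 1) + (12 - 1) + (17 - 1) + (8 - 1) + (18 - 1))
nu = 15 + 11 + 11 + 16 + 7 + 17
nu = 77

77


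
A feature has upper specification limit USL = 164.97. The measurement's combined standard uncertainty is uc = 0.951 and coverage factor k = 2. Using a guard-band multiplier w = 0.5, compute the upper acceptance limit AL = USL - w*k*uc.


U = k * uc = 2 * 0.951 = 1.902
guard band g = w * U = 0.5 * 1.902 = 0.951
AL = USL - g = 164.97 - 0.951
AL = 164.0190

164.0190


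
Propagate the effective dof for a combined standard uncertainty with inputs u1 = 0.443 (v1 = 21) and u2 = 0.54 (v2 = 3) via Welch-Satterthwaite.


uc = sqrt(u1^2 + u2^2) = sqrt(0.443^2 + 0.54^2) = 0.69846188
v_eff = uc^4 / (u1^4/v1 + u2^4/v2)
= 0.69846188^4 / (0.443^4/21 + 0.54^4/3)
= 0.23799664 / 0.030177504
v_eff = 7.8866

7.8866


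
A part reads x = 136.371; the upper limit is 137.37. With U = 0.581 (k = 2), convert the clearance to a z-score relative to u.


u = U / k = 0.581 / 2 = 0.2905
margin = |USL - x| = |137.37 - 136.371| = 0.999
z = margin / u = 0.999 / 0.2905
z = 3.4389

3.4389


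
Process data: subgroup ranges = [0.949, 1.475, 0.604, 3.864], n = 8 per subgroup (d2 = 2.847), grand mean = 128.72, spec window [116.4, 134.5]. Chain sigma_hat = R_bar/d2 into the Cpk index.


R_bar = (0.949 + 1.475 + 0.604 + 3.864) / 4 = 1.723
sigma = R_bar / d2 = 1.723 / 2.847 = 0.60519845
Cp = (USL - LSL)/(6*sigma) = (134.5 - 116.4)/(6*0.60519845) = 4.9846
Cpu = (134.5 - 128.72)/(3*0.60519845) = 3.1835
Cpl = (128.72 - 116.4)/(3*0.60519845) = 6.7857
Cpk = min(Cpu, Cpl) = 3.1835

3.1835


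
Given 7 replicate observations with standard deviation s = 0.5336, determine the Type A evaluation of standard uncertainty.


u_A = s / sqrt(n)
u_A = 0.5336 / sqrt(7)
u_A = 0.5336 / 2.6457513
u_A = 0.2017

0.2017


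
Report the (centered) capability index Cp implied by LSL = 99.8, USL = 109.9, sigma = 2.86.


Cp = (USL - LSL) / (6 * sigma)
= (109.9 - 99.8) / (6 * 2.86)
= 10.1000 / 17.1600
= 0.5886

0.5886


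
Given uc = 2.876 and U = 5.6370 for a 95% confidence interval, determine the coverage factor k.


k = U / uc
k = 5.6370 / 2.876
k = 1.96

1.96


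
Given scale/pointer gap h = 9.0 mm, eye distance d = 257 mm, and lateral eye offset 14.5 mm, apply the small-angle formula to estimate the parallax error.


error = h * offset / d
= 9.0 * 14.5 / 257
= 0.5078

0.5078


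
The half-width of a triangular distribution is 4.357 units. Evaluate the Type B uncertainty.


u_B = half_width / sqrt(6)
u_B = 4.357 / 2.4494897
u_B = 1.7787

1.7787


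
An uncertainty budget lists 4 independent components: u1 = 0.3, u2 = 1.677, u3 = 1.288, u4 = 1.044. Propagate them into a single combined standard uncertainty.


uc = sqrt(0.3^2 + 1.677^2 + 1.288^2 + 1.044^2)
uc = sqrt(5.651209)
uc = 2.3772

2.3772


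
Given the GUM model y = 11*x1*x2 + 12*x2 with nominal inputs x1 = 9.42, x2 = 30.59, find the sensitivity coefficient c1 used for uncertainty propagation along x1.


y = 11*x1*x2 + 12*x2
dy/dx1 = 11*x2
Evaluate at x2 = 30.59: c1 = 11 * 30.59
c1 = 336.4900

336.4900


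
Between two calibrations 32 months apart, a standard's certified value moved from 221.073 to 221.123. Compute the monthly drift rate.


rate = (v2 - v1) / months
= (221.123 - 221.073) / 32
= 0.0500 / 32
= 0.0016

0.0016


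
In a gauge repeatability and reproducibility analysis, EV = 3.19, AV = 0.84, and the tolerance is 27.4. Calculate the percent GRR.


GRR = sqrt(EV^2 + AV^2) = sqrt(3.19^2 + 0.84^2) = 3.2987422
%GRR = GRR / tol * 100 = 3.2987422 / 27.4 * 100
%GRR = 12.0392

12.0392


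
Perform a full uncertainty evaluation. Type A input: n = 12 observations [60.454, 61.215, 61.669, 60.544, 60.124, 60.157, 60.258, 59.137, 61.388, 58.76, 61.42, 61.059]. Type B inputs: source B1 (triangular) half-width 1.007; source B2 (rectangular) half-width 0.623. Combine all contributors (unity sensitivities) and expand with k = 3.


mean = (60.454 + 61.215 + 61.669 + 60.544 + 60.124 + 60.157 + 60.258 + 59.137 + 61.388 + 58.76 + 61.42 + 61.059) / 12 = 60.51541667
s = sqrt(sum((x - mean)^2)/(n-1)) = 0.90600868
u_A = s / sqrt(n) = 0.90600868 / sqrt(12) = 0.26154218
u_B1 = 1.007 / sqrt(6) = 0.41110603
u_B2 = 0.623 / sqrt(3) = 0.35968922
uc = sqrt(0.26154218^2 + 0.41110603^2 + 0.35968922^2) = 0.60563092
U = k * uc = 3 * 0.60563092
U = 1.8169

1.8169


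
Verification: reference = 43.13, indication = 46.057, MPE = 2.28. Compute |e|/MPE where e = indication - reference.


e = indication - reference = 46.057 - 43.13 = 2.9270
|e| = 2.9270
ratio = |e| / MPE = 2.9270 / 2.28
ratio = 1.2838

1.2838


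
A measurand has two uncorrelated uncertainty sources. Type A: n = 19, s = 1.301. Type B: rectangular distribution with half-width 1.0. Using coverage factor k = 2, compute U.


u_A = s / sqrt(n) = 1.301 / sqrt(19) = 0.29846987
u_B = half_width / sqrt(3) = 1.0 / sqrt(3) = 0.57735027
uc = sqrt(u_A^2 + u_B^2) = sqrt(0.29846987^2 + 0.57735027^2) = 0.64993661
U = k * uc = 2 * 0.64993661
U = 1.2999

1.2999


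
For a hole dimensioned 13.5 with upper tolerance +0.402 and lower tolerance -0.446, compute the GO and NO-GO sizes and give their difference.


GO = nominal - lower_tol (smallest hole = maximum material condition)
GO = 13.5 - 0.446 = 13.054
NO-GO = nominal + upper_tol (largest hole = least material condition)
NO-GO = 13.5 + 0.402 = 13.902
spread = NO-GO - GO = 13.902 - 13.054 = 0.8480

0.8480


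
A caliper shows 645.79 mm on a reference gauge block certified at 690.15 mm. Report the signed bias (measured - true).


Systematic error = measured - true
= 645.79 - 690.15
= -44.3600

-44.3600


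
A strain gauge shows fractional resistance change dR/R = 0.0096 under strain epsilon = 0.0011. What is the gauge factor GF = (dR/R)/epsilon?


GF = (dR/R) / epsilon
= 0.0096 / 0.0011
= 8.7273

8.7273


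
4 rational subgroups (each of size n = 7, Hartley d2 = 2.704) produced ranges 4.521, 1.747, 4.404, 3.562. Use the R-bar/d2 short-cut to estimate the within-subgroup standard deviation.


R_bar = (4.521 + 1.747 + 4.404 + 3.562) / 4
R_bar = 14.234 / 4 = 3.5585
sigma_hat = R_bar / d2 = 3.5585 / 2.704 = 1.3160

1.3160


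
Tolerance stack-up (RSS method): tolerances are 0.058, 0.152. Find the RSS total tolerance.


RSS = sqrt(0.058^2 + 0.152^2)
= sqrt(0.026468)
= 0.1627

0.1627


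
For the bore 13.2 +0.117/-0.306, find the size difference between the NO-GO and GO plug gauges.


GO = nominal - lower_tol (smallest hole = maximum material condition)
GO = 13.2 - 0.306 = 12.894
NO-GO = nominal + upper_tol (largest hole = least material condition)
NO-GO = 13.2 + 0.117 = 13.317
spread = NO-GO - GO = 13.317 - 12.894 = 0.4230

0.4230


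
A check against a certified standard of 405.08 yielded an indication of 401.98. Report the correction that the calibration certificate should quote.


Correction = standard - reading
= 405.08 - 401.98
= 3.1000

3.1000


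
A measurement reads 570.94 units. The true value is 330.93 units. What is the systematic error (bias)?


Systematic error = measured - true
= 570.94 - 330.93
= 240.0100

240.0100


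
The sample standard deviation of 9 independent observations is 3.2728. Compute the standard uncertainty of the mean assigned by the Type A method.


u_A = s / sqrt(n)
u_A = 3.2728 / sqrt(9)
u_A = 3.2728 / 3
u_A = 1.0909

1.0909


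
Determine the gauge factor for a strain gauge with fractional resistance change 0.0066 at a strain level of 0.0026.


GF = (dR/R) / epsilon
= 0.0066 / 0.0026
= 2.5385

2.5385


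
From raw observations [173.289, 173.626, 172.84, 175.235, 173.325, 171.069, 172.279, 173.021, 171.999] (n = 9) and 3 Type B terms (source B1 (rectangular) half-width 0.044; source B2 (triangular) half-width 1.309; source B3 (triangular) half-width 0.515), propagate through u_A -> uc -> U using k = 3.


mean = (173.289 + 173.626 + 172.84 + 175.235 + 173.325 + 171.069 + 172.279 + 173.021 + 171.999) / 9 = 172.9647778
s = sqrt(sum((x - mean)^2)/(n-1)) = 1.1641373
u_A = s / sqrt(n) = 1.1641373 / sqrt(9) = 0.38804577
u_B1 = 0.044 / sqrt(3) = 0.025403412
u_B2 = 1.309 / sqrt(6) = 0.53439701
u_B3 = 0.515 / sqrt(6) = 0.21024787
uc = sqrt(0.38804577^2 + 0.025403412^2 + 0.53439701^2 + 0.21024787^2) = 0.69354826
U = k * uc = 3 * 0.69354826
U = 2.0806

2.0806


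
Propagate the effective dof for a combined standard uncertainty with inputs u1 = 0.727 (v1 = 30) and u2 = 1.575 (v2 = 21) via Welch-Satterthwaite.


uc = sqrt(u1^2 + u2^2) = sqrt(0.727^2 + 1.575^2) = 1.7346913
v_eff = uc^4 / (u1^4/v1 + u2^4/v2)
= 1.7346913^4 / (0.727^4/30 + 1.575^4/21)
= 9.0550072 / 0.30233526
v_eff = 29.9502

29.9502


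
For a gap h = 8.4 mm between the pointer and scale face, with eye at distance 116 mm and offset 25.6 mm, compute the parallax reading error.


error = h * offset / d
= 8.4 * 25.6 / 116
= 1.8538

1.8538


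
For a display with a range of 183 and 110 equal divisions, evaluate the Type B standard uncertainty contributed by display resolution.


resolution = range / divisions
resolution = 183 / 110 = 1.6636364
u_res = resolution / (2*sqrt(3))
u_res = 1.6636364 / 3.4641016
u_res = 0.4803

0.4803


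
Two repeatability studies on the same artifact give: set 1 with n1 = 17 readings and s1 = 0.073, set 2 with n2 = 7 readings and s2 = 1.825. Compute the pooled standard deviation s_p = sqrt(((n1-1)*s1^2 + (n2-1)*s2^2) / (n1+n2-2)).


s_p = sqrt(((n1-1)*s1^2 + (n2-1)*s2^2) / (n1+n2-2))
numerator = (17-1)*0.073^2 + (7-1)*1.825^2 = 0.085264 + 19.98375 = 20.069014
denominator = 17 + 7 - 2 = 22
s_p^2 = 20.069014 / 22 = 0.91222791
s_p = sqrt(0.91222791) = 0.9551

0.9551


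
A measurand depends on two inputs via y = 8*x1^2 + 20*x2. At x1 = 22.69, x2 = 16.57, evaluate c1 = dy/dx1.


y = 8*x1^2 + 20*x2
dy/dx1 = 2*8*x1
Evaluate at x1 = 22.69: c1 = 16 * 22.69
c1 = 363.0400

363.0400


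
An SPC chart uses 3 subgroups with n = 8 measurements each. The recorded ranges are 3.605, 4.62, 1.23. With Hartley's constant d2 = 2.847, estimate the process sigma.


R_bar = (3.605 + 4.62 + 1.23) / 3
R_bar = 9.455 / 3 = 3.1516667
sigma_hat = R_bar / d2 = 3.1516667 / 2.847 = 1.1070

1.1070


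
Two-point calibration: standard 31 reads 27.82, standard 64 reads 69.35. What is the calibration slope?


slope = (y2 - y1) / (x2 - x1)
= (69.35 - 27.82) / (64 - 31)
= 41.5300 / 33
= 1.2585

1.2585


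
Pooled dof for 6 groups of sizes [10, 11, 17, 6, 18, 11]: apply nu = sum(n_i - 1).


nu = sum_i (n_i - 1)
nu = ((10 - 1) + (11 - 1) + (17 - 1) + (6 - 1) + (18 - 1) + (11 - 1))
nu = 9 + 10 + 16 + 5 + 17 + 10
nu = 67

67


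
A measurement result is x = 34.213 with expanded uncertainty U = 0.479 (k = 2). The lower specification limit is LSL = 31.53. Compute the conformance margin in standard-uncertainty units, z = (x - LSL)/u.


u = U / k = 0.479 / 2 = 0.2395
margin = |LSL - x| = |31.53 - 34.213| = 2.683
z = margin / u = 2.683 / 0.2395
z = 11.2025

11.2025


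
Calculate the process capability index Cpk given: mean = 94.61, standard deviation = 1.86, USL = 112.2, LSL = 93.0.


Cpu = (USL - mean) / (3*sigma) = (112.2 - 94.61) / (3*1.86) = 3.1523
Cpl = (mean - LSL) / (3*sigma) = (94.61 - 93.0) / (3*1.86) = 0.2885
Cpk = min(Cpu, Cpl) = 0.2885

0.2885


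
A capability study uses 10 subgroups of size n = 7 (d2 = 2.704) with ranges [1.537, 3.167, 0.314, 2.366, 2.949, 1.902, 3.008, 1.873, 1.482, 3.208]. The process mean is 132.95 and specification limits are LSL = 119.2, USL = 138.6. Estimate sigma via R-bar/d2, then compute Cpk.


R_bar = (1.537 + 3.167 + 0.314 + 2.366 + 2.949 + 1.902 + 3.008 + 1.873 + 1.482 + 3.208) / 10 = 2.1806
sigma = R_bar / d2 = 2.1806 / 2.704 = 0.80643491
Cp = (USL - LSL)/(6*sigma) = (138.6 - 119.2)/(6*0.80643491) = 4.0094
Cpu = (138.6 - 132.95)/(3*0.80643491) = 2.3354
Cpl = (132.95 - 119.2)/(3*0.80643491) = 5.6835
Cpk = min(Cpu, Cpl) = 2.3354

2.3354


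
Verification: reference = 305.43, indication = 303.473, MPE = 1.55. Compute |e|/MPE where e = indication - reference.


e = indication - reference = 303.473 - 305.43 = -1.9570
|e| = 1.9570
ratio = |e| / MPE = 1.9570 / 1.55
ratio = 1.2626

1.2626


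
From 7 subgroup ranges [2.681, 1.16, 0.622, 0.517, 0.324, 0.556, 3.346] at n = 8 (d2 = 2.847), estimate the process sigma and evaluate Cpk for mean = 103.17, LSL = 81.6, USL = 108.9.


R_bar = (2.681 + 1.16 + 0.622 + 0.517 + 0.324 + 0.556 + 3.346) / 7 = 1.3151429
sigma = R_bar / d2 = 1.3151429 / 2.847 = 0.4619399
Cp = (USL - LSL)/(6*sigma) = (108.9 - 81.6)/(6*0.4619399) = 9.8498
Cpu = (108.9 - 103.17)/(3*0.4619399) = 4.1347
Cpl = (103.17 - 81.6)/(3*0.4619399) = 15.5648
Cpk = min(Cpu, Cpl) = 4.1347

4.1347


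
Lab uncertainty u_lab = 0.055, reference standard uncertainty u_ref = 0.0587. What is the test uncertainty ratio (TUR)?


TUR = u_lab / u_ref
= 0.055 / 0.0587
= 0.9370

0.9370


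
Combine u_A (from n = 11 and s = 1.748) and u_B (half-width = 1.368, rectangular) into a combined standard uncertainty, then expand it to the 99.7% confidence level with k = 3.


u_A = s / sqrt(n) = 1.748 / sqrt(11) = 0.52704183
u_B = half_width / sqrt(3) = 1.368 / sqrt(3) = 0.78981517
uc = sqrt(u_A^2 + u_B^2) = sqrt(0.52704183^2 + 0.78981517^2) = 0.94951624
U = k * uc = 3 * 0.94951624
U = 2.8485

2.8485


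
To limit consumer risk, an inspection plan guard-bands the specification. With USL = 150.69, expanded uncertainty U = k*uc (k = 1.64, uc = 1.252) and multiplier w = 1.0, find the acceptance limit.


U = k * uc = 1.64 * 1.252 = 2.05328
guard band g = w * U = 1.0 * 2.05328 = 2.05328
AL = USL - g = 150.69 - 2.05328
AL = 148.6367

148.6367


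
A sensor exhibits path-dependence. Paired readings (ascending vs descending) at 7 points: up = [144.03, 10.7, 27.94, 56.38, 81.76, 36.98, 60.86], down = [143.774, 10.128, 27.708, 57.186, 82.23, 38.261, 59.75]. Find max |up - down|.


|144.03 - 143.774| = 0.2560
|10.7 - 10.128| = 0.5720
|27.94 - 27.708| = 0.2320
|56.38 - 57.186| = 0.8060
|81.76 - 82.23| = 0.4700
|36.98 - 38.261| = 1.2810
|60.86 - 59.75| = 1.1100
hysteresis = max(diffs) = 1.2810

1.2810


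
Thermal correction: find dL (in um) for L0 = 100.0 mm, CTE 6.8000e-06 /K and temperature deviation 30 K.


dL = L * alpha * dT
= 100.0 * 6.8000e-06 * 30
= 0.0204000 mm
dL_um = 0.0204000 * 1000 = 20.4000 um

20.4000


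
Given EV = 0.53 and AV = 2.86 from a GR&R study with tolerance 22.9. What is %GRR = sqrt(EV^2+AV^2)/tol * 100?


GRR = sqrt(EV^2 + AV^2) = sqrt(0.53^2 + 2.86^2) = 2.9086939
%GRR = GRR / tol * 100 = 2.9086939 / 22.9 * 100
%GRR = 12.7017

12.7017


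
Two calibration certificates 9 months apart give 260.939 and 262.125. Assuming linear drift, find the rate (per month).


rate = (v2 - v1) / months
= (262.125 - 260.939) / 9
= 1.1860 / 9
= 0.1318

0.1318


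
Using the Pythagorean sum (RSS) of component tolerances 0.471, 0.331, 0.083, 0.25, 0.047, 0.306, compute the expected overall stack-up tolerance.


RSS = sqrt(0.471^2 + 0.331^2 + 0.083^2 + 0.25^2 + 0.047^2 + 0.306^2)
= sqrt(0.496636)
= 0.7047

0.7047


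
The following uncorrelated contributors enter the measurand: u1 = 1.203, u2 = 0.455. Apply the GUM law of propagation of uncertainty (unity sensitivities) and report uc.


uc = sqrt(1.203^2 + 0.455^2)
uc = sqrt(1.654234)
uc = 1.2862

1.2862


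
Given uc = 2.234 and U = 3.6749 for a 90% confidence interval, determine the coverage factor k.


k = U / uc
k = 3.6749 / 2.234
k = 1.645

1.645


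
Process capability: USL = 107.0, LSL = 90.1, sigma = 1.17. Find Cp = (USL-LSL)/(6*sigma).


Cp = (USL - LSL) / (6 * sigma)
= (107.0 - 90.1) / (6 * 1.17)
= 16.9000 / 7.0200
= 2.4074

2.4074


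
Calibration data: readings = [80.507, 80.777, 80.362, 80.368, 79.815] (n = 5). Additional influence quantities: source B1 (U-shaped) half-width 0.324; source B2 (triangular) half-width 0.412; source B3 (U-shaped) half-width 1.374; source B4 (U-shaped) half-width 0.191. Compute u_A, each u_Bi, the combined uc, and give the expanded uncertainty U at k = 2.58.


mean = (80.507 + 80.777 + 80.362 + 80.368 + 79.815) / 5 = 80.3658
s = sqrt(sum((x - mean)^2)/(n-1)) = 0.35086422
u_A = s / sqrt(n) = 0.35086422 / sqrt(5) = 0.15691125
u_B1 = 0.324 / sqrt(2) = 0.2291026
u_B2 = 0.412 / sqrt(6) = 0.1681983
u_B3 = 1.374 / sqrt(2) = 0.97156472
u_B4 = 0.191 / sqrt(2) = 0.1350574
uc = sqrt(0.15691125^2 + 0.2291026^2 + 0.1681983^2 + 0.97156472^2 + 0.1350574^2) = 1.0332368
U = k * uc = 2.58 * 1.0332368
U = 2.6658

2.6658


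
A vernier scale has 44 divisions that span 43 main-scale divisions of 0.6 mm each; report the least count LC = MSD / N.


LC = MSD / n_div
= 0.6 / 44
= 0.0136

0.0136


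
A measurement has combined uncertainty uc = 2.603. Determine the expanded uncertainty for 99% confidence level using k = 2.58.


U = k * uc
U = 2.58 * 2.603
U = 6.7157

6.7157


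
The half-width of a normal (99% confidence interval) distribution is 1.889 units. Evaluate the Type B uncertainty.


u_B = half_width / 2.576
u_B = 1.889 / 2.576
u_B = 0.7333

0.7333


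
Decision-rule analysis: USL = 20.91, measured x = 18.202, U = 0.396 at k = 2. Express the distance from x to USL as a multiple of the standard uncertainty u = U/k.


u = U / k = 0.396 / 2 = 0.198
margin = |USL - x| = |20.91 - 18.202| = 2.708
z = margin / u = 2.708 / 0.198
z = 13.6768

13.6768


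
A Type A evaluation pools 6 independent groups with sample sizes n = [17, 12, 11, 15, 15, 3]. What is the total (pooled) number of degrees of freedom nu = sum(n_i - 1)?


nu = sum_i (n_i - 1)
nu = ((17 - 1) + (12 - 1) + (11 - 1) + (15 - 1) + (15 - 1) + (3 - 1))
nu = 16 + 11 + 10 + 14 + 14 + 2
nu = 67

67


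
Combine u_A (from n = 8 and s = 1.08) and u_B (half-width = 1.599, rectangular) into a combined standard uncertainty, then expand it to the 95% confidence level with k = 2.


u_A = s / sqrt(n) = 1.08 / sqrt(8) = 0.38183766
u_B = half_width / sqrt(3) = 1.599 / sqrt(3) = 0.92318308
uc = sqrt(u_A^2 + u_B^2) = sqrt(0.38183766^2 + 0.92318308^2) = 0.99903303
U = k * uc = 2 * 0.99903303
U = 1.9981

1.9981


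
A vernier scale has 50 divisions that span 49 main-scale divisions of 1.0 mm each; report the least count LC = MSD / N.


LC = MSD / n_div
= 1.0 / 50
= 0.0200

0.0200


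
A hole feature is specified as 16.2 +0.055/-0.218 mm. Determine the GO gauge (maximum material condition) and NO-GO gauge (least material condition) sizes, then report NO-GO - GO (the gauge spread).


GO = nominal - lower_tol (smallest hole = maximum material condition)
GO = 16.2 - 0.218 = 15.982
NO-GO = nominal + upper_tol (largest hole = least material condition)
NO-GO = 16.2 + 0.055 = 16.255
spread = NO-GO - GO = 16.255 - 15.982 = 0.2730

0.2730


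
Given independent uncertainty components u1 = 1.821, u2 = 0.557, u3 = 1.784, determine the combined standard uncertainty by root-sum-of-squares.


uc = sqrt(1.821^2 + 0.557^2 + 1.784^2)
uc = sqrt(6.808946)
uc = 2.6094

2.6094


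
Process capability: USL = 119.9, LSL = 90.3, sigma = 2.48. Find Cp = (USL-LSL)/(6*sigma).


Cp = (USL - LSL) / (6 * sigma)
= (119.9 - 90.3) / (6 * 2.48)
= 29.6000 / 14.8800
= 1.9892

1.9892


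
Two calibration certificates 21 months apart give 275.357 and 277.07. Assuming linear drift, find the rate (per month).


rate = (v2 - v1) / months
= (277.07 - 275.357) / 21
= 1.7130 / 21
= 0.0816

0.0816


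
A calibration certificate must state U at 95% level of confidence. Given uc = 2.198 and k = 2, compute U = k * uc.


U = k * uc
U = 2 * 2.198
U = 4.3960

4.3960


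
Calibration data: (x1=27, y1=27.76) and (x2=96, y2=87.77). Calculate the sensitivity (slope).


slope = (y2 - y1) / (x2 - x1)
= (87.77 - 27.76) / (96 - 27)
= 60.0100 / 69
= 0.8697

0.8697


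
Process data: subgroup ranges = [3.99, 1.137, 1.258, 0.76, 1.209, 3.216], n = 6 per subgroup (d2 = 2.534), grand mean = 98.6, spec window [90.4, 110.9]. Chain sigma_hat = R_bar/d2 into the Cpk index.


R_bar = (3.99 + 1.137 + 1.258 + 0.76 + 1.209 + 3.216) / 6 = 1.9283333
sigma = R_bar / d2 = 1.9283333 / 2.534 = 0.76098394
Cp = (USL - LSL)/(6*sigma) = (110.9 - 90.4)/(6*0.76098394) = 4.4898
Cpu = (110.9 - 98.6)/(3*0.76098394) = 5.3878
Cpl = (98.6 - 90.4)/(3*0.76098394) = 3.5918
Cpk = min(Cpu, Cpl) = 3.5918

3.5918


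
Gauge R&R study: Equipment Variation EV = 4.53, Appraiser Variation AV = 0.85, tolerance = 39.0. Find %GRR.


GRR = sqrt(EV^2 + AV^2) = sqrt(4.53^2 + 0.85^2) = 4.6090563
%GRR = GRR / tol * 100 = 4.6090563 / 39.0 * 100
%GRR = 11.8181

11.8181


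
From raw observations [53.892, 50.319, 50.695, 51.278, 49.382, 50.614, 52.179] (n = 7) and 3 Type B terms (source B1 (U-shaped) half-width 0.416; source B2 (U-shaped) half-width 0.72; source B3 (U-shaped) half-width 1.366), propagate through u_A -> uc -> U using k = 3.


mean = (53.892 + 50.319 + 50.695 + 51.278 + 49.382 + 50.614 + 52.179) / 7 = 51.19414286
s = sqrt(sum((x - mean)^2)/(n-1)) = 1.465768
u_A = s / sqrt(n) = 1.465768 / sqrt(7) = 0.55400823
u_B1 = 0.416 / sqrt(2) = 0.29415642
u_B2 = 0.72 / sqrt(2) = 0.50911688
u_B3 = 1.366 / sqrt(2) = 0.96590786
uc = sqrt(0.55400823^2 + 0.29415642^2 + 0.50911688^2 + 0.96590786^2) = 1.2592185
U = k * uc = 3 * 1.2592185
U = 3.7777

3.7777


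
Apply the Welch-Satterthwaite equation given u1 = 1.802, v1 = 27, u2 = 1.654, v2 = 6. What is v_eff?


uc = sqrt(u1^2 + u2^2) = sqrt(1.802^2 + 1.654^2) = 2.4460008
v_eff = uc^4 / (u1^4/v1 + u2^4/v2)
= 2.4460008^4 / (1.802^4/27 + 1.654^4/6)
= 35.795331 / 1.6378879
v_eff = 21.8546

21.8546
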